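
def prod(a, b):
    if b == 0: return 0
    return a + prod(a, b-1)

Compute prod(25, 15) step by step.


prod(25, 15) = 25 + prod(25, 14)
prod(25, 14) = 25 + prod(25, 13)
prod(25, 13) = 25 + prod(25, 12)
prod(25, 12) = 25 + prod(25, 11)
prod(25, 11) = 25 + prod(25, 10)
prod(25, 10) = 25 + prod(25, 9)
prod(25, 9) = 25 + prod(25, 8)
prod(25, 8) = 25 + prod(25, 7)
prod(25, 7) = 25 + prod(25, 6)
prod(25, 6) = 25 + prod(25, 5)
prod(25, 5) = 25 + prod(25, 4)
prod(25, 4) = 25 + prod(25, 3)
prod(25, 3) = 25 + prod(25, 2)
prod(25, 2) = 25 + prod(25, 1)
prod(25, 1) = 25 + prod(25, 0)
prod(25, 0) = 0  (base case)
Total: 25 + 25 + 25 + 25 + 25 + 25 + 25 + 25 + 25 + 25 + 25 + 25 + 25 + 25 + 25 + 0 = 375

375


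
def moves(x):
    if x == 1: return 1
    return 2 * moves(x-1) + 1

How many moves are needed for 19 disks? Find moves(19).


moves(19) = 2 * moves(18) + 1
moves(18) = 2 * moves(17) + 1
moves(17) = 2 * moves(16) + 1
moves(16) = 2 * moves(15) + 1
moves(15) = 2 * moves(14) + 1
moves(14) = 2 * moves(13) + 1
moves(13) = 2 * moves(12) + 1
moves(12) = 2 * moves(11) + 1
moves(11) = 2 * moves(10) + 1
moves(10) = 2 * moves(9) + 1
moves(9) = 2 * moves(8) + 1
moves(8) = 2 * moves(7) + 1
moves(7) = 2 * moves(6) + 1
moves(6) = 2 * moves(5) + 1
moves(5) = 2 * moves(4) + 1
moves(4) = 2 * moves(3) + 1
moves(3) = 2 * moves(2) + 1
moves(2) = 2 * moves(1) + 1
moves(1) = 1  (base case)
moves(2) = 2 * 1 + 1 = 3
moves(3) = 2 * 3 + 1 = 7
moves(4) = 2 * 7 + 1 = 15
moves(5) = 2 * 15 + 1 = 31
moves(6) = 2 * 31 + 1 = 63
moves(7) = 2 * 63 + 1 = 127
moves(8) = 2 * 127 + 1 = 255
moves(9) = 2 * 255 + 1 = 511
moves(10) = 2 * 511 + 1 = 1023
moves(11) = 2 * 1023 + 1 = 2047
moves(12) = 2 * 2047 + 1 = 4095
moves(13) = 2 * 4095 + 1 = 8191
moves(14) = 2 * 8191 + 1 = 16383
moves(15) = 2 * 16383 + 1 = 32767
moves(16) = 2 * 32767 + 1 = 65535
moves(17) = 2 * 65535 + 1 = 131071
moves(18) = 2 * 131071 + 1 = 262143
moves(19) = 2 * 262143 + 1 = 524287

524287


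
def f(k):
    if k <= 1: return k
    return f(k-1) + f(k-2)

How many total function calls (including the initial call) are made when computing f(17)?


Let C(n) = total calls for f(n)
C(0) = 1, C(1) = 1
C(2) = 1 + C(1) + C(0) = 1 + 1 + 1 = 3
C(3) = 1 + C(2) + C(1) = 1 + 3 + 1 = 5
C(4) = 1 + C(3) + C(2) = 1 + 5 + 3 = 9
C(5) = 1 + C(4) + C(3) = 1 + 9 + 5 = 15
C(6) = 1 + C(5) + C(4) = 1 + 15 + 9 = 25
C(7) = 1 + C(6) + C(5) = 1 + 25 + 15 = 41
C(8) = 1 + C(7) + C(6) = 1 + 41 + 25 = 67
C(9) = 1 + C(8) + C(7) = 1 + 67 + 41 = 109
C(10) = 1 + C(9) + C(8) = 1 + 109 + 67 = 177
C(11) = 1 + C(10) + C(9) = 1 + 177 + 109 = 287
C(12) = 1 + C(11) + C(10) = 1 + 287 + 177 = 465
C(13) = 1 + C(12) + C(11) = 1 + 465 + 287 = 753
C(14) = 1 + C(13) + C(12) = 1 + 753 + 465 = 1219
C(15) = 1 + C(14) + C(13) = 1 + 1219 + 753 = 1973
C(16) = 1 + C(15) + C(14) = 1 + 1973 + 1219 = 3193
C(17) = 1 + C(16) + C(15) = 1 + 3193 + 1973 = 5167

5167


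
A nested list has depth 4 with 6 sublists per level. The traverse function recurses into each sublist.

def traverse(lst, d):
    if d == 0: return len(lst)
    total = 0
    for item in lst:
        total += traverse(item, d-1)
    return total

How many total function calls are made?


At depth 0 (root): 1 call
At depth 1: each of 1 parents calls traverse on 6 children = 6 calls
At depth 2: each of 6 parents calls traverse on 6 children = 36 calls
At depth 3: each of 36 parents calls traverse on 6 children = 216 calls
At depth 4: each of 216 parents calls traverse on 6 children = 1296 calls
Total: 1 + 6 + 36 + 216 + 1296 = 1555

1555


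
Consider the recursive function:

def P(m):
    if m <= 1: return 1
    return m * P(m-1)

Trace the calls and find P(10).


P(10)
= 10 * P(9)
= 10 * 9 * P(8)
= 10 * 9 * 8 * P(7)
= 10 * 9 * 8 * 7 * P(6)
= 10 * 9 * 8 * 7 * 6 * P(5)
= 10 * 9 * 8 * 7 * 6 * 5 * P(4)
= 10 * 9 * 8 * 7 * 6 * 5 * 4 * P(3)
= 10 * 9 * 8 * 7 * 6 * 5 * 4 * 3 * P(2)
= 10 * 9 * 8 * 7 * 6 * 5 * 4 * 3 * 2 * P(1)
= 10 * 9 * 8 * 7 * 6 * 5 * 4 * 3 * 2 * 1
= 3628800

3628800


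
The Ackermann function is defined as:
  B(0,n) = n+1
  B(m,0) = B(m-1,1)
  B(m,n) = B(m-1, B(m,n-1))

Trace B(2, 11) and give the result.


B(2, 11) = B(1, B(2, 10))
  B(2, 10) = B(1, B(2, 9))
    B(2, 9) = B(1, B(2, 8))
      B(2, 8) = B(1, B(2, 7))
        B(2, 7) = B(1, B(2, 6))
          B(2, 6) = B(1, B(2, 5))
          B(2, 5) = B(1, B(2, 4))
          B(2, 4) = B(1, B(2, 3))
          B(2, 3) = B(1, B(2, 2))
          B(2, 2) = B(1, B(2, 1))
          B(2, 1) = B(1, B(2, 0))
          B(2, 0) = B(1, 1)
          B(1, 1) = B(0, B(1, 0))
          B(1, 0) = B(0, 1)
          B(0, 1) = 2
            = B(0, 2)
          B(0, 2) = 3
            = B(1, 3)
          B(1, 3) = B(0, B(1, 2))
          B(1, 2) = B(0, B(1, 1))
          B(1, 1) = B(0, B(1, 0))
          B(1, 0) = B(0, 1)
          B(0, 1) = 2
            = B(0, 2)
          B(0, 2) = 3
... (trace truncated)
Result: B(2, 11) = 25

25


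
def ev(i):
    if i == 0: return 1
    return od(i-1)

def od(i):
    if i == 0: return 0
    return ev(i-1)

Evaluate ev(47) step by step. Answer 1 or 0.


ev(47) = od(46)
od(46) = ev(45)
ev(45) = od(44)
od(44) = ev(43)
ev(43) = od(42)
od(42) = ev(41)
ev(41) = od(40)
od(40) = ev(39)
ev(39) = od(38)
od(38) = ev(37)
ev(37) = od(36)
od(36) = ev(35)
ev(35) = od(34)
od(34) = ev(33)
ev(33) = od(32)
od(32) = ev(31)
ev(31) = od(30)
od(30) = ev(29)
ev(29) = od(28)
od(28) = ev(27)
ev(27) = od(26)
od(26) = ev(25)
ev(25) = od(24)
od(24) = ev(23)
ev(23) = od(22)
od(22) = ev(21)
ev(21) = od(20)
od(20) = ev(19)
ev(19) = od(18)
od(18) = ev(17)
ev(17) = od(16)
od(16) = ev(15)
ev(15) = od(14)
od(14) = ev(13)
ev(13) = od(12)
od(12) = ev(11)
ev(11) = od(10)
od(10) = ev(9)
ev(9) = od(8)
od(8) = ev(7)
ev(7) = od(6)
od(6) = ev(5)
ev(5) = od(4)
od(4) = ev(3)
ev(3) = od(2)
od(2) = ev(1)
ev(1) = od(0)
od(0) = 0  (base case)
Result: 0

0


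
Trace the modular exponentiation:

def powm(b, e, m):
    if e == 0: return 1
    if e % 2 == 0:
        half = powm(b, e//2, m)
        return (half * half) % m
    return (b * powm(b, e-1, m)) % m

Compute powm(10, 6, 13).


powm(10, 6, 13): e is even, compute powm(10, 3, 13)
  powm(10, 3, 13): e is odd, compute powm(10, 2, 13)
    powm(10, 2, 13): e is even, compute powm(10, 1, 13)
      powm(10, 1, 13): e is odd, compute powm(10, 0, 13)
        powm(10, 0, 13) = 1
      (10 * 1) % 13 = 10
    half=10, (10*10) % 13 = 9
  (10 * 9) % 13 = 12
half=12, (12*12) % 13 = 1

1


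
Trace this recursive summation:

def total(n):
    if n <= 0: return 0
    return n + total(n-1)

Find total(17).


total(17)
= 17 + 16 + 15 + 14 + 13 + 12 + 11 + 10 + 9 + 8 + 7 + 6 + 5 + 4 + 3 + 2 + 1 + total(0)
= 17 + 16 + 15 + 14 + 13 + 12 + 11 + 10 + 9 + 8 + 7 + 6 + 5 + 4 + 3 + 2 + 1 + 0
= 153

153


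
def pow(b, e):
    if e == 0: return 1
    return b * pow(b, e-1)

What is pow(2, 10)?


pow(2, 10)
= 2 * pow(2, 9)
= 2 * 2 * pow(2, 8)
= 2 * 2 * 2 * pow(2, 7)
= 2 * 2 * 2 * 2 * pow(2, 6)
= 2 * 2 * 2 * 2 * 2 * pow(2, 5)
= 2 * 2 * 2 * 2 * 2 * 2 * pow(2, 4)
= 2 * 2 * 2 * 2 * 2 * 2 * 2 * pow(2, 3)
= 2 * 2 * 2 * 2 * 2 * 2 * 2 * 2 * pow(2, 2)
= 2 * 2 * 2 * 2 * 2 * 2 * 2 * 2 * 2 * pow(2, 1)
= 2 * 2 * 2 * 2 * 2 * 2 * 2 * 2 * 2 * 2 * pow(2, 0)
= 2 * 2 * 2 * 2 * 2 * 2 * 2 * 2 * 2 * 2 * 1
= 1024

1024


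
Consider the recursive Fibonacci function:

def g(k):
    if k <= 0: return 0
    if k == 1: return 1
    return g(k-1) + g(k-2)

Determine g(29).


Computing g(29) bottom-up:
g(0) = 0
g(1) = 1
g(2) = g(1) + g(0) = 1 + 0 = 1
g(3) = g(2) + g(1) = 1 + 1 = 2
g(4) = g(3) + g(2) = 2 + 1 = 3
g(5) = g(4) + g(3) = 3 + 2 = 5
g(6) = g(5) + g(4) = 5 + 3 = 8
g(7) = g(6) + g(5) = 8 + 5 = 13
g(8) = g(7) + g(6) = 13 + 8 = 21
g(9) = g(8) + g(7) = 21 + 13 = 34
g(10) = g(9) + g(8) = 34 + 21 = 55
g(11) = g(10) + g(9) = 55 + 34 = 89
g(12) = g(11) + g(10) = 89 + 55 = 144
g(13) = g(12) + g(11) = 144 + 89 = 233
g(14) = g(13) + g(12) = 233 + 144 = 377
g(15) = g(14) + g(13) = 377 + 233 = 610
g(16) = g(15) + g(14) = 610 + 377 = 987
g(17) = g(16) + g(15) = 987 + 610 = 1597
g(18) = g(17) + g(16) = 1597 + 987 = 2584
g(19) = g(18) + g(17) = 2584 + 1597 = 4181
g(20) = g(19) + g(18) = 4181 + 2584 = 6765
g(21) = g(20) + g(19) = 6765 + 4181 = 10946
g(22) = g(21) + g(20) = 10946 + 6765 = 17711
g(23) = g(22) + g(21) = 17711 + 10946 = 28657
g(24) = g(23) + g(22) = 28657 + 17711 = 46368
g(25) = g(24) + g(23) = 46368 + 28657 = 75025
g(26) = g(25) + g(24) = 75025 + 46368 = 121393
g(27) = g(26) + g(25) = 121393 + 75025 = 196418
g(28) = g(27) + g(26) = 196418 + 121393 = 317811
g(29) = g(28) + g(27) = 317811 + 196418 = 514229

514229


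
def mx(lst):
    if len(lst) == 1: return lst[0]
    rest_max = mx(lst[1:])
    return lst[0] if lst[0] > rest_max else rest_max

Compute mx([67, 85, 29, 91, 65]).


mx([67, 85, 29, 91, 65]): compare 67 with mx([85, 29, 91, 65])
mx([85, 29, 91, 65]): compare 85 with mx([29, 91, 65])
mx([29, 91, 65]): compare 29 with mx([91, 65])
mx([91, 65]): compare 91 with mx([65])
mx([65]) = 65  (base case)
Compare 91 with 65 -> 91
Compare 29 with 91 -> 91
Compare 85 with 91 -> 91
Compare 67 with 91 -> 91

91


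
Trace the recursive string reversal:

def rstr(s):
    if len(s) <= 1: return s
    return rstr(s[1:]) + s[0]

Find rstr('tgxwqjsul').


rstr('tgxwqjsul') = rstr('gxwqjsul') + 't'
rstr('gxwqjsul') = rstr('xwqjsul') + 'g'
rstr('xwqjsul') = rstr('wqjsul') + 'x'
rstr('wqjsul') = rstr('qjsul') + 'w'
rstr('qjsul') = rstr('jsul') + 'q'
rstr('jsul') = rstr('sul') + 'j'
rstr('sul') = rstr('ul') + 's'
rstr('ul') = rstr('l') + 'u'
rstr('l') = 'l'  (base case)
Concatenating: 'l' + 'u' + 's' + 'j' + 'q' + 'w' + 'x' + 'g' + 't' = 'lusjqwxgt'

lusjqwxgt


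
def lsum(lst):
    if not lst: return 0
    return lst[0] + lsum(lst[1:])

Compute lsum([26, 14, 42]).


lsum([26, 14, 42]) = 26 + lsum([14, 42])
lsum([14, 42]) = 14 + lsum([42])
lsum([42]) = 42 + lsum([])
lsum([]) = 0  (base case)
Total: 26 + 14 + 42 + 0 = 82

82


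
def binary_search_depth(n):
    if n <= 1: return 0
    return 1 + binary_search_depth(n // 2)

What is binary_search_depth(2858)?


2858 / 2 = 1429
1429 / 2 = 714
714 / 2 = 357
357 / 2 = 178
178 / 2 = 89
89 / 2 = 44
44 / 2 = 22
22 / 2 = 11
11 / 2 = 5
5 / 2 = 2
2 / 2 = 1
Reached 1 after 11 halvings

11


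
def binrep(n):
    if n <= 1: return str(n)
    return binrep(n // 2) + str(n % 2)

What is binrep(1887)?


binrep(1887) = binrep(943) + '1'
binrep(943) = binrep(471) + '1'
binrep(471) = binrep(235) + '1'
binrep(235) = binrep(117) + '1'
binrep(117) = binrep(58) + '1'
binrep(58) = binrep(29) + '0'
binrep(29) = binrep(14) + '1'
binrep(14) = binrep(7) + '0'
binrep(7) = binrep(3) + '1'
binrep(3) = binrep(1) + '1'
binrep(1) = '1'  (base case)
Concatenating: '1' + '1' + '1' + '0' + '1' + '0' + '1' + '1' + '1' + '1' + '1' = '11101011111'

11101011111


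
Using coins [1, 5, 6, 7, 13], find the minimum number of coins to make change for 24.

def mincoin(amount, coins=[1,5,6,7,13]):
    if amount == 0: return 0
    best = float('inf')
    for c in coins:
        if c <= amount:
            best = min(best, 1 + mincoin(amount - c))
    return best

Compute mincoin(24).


Building up with DP:
mincoin(0) = 0
mincoin(1) = min(1+mincoin(0)=1+0=1) = 1
mincoin(2) = min(1+mincoin(1)=1+1=2) = 2
mincoin(3) = min(1+mincoin(2)=1+2=3) = 3
mincoin(4) = min(1+mincoin(3)=1+3=4) = 4
mincoin(5) = min(1+mincoin(4)=1+4=5, 1+mincoin(0)=1+0=1) = 1
mincoin(6) = min(1+mincoin(5)=1+1=2, 1+mincoin(1)=1+1=2, 1+mincoin(0)=1+0=1) = 1
mincoin(7) = min(1+mincoin(6)=1+1=2, 1+mincoin(2)=1+2=3, 1+mincoin(1)=1+1=2, 1+mincoin(0)=1+0=1) = 1
mincoin(8) = min(1+mincoin(7)=1+1=2, 1+mincoin(3)=1+3=4, 1+mincoin(2)=1+2=3, 1+mincoin(1)=1+1=2) = 2
mincoin(9) = min(1+mincoin(8)=1+2=3, 1+mincoin(4)=1+4=5, 1+mincoin(3)=1+3=4, 1+mincoin(2)=1+2=3) = 3
mincoin(10) = min(1+mincoin(9)=1+3=4, 1+mincoin(5)=1+1=2, 1+mincoin(4)=1+4=5, 1+mincoin(3)=1+3=4) = 2
mincoin(11) = min(1+mincoin(10)=1+2=3, 1+mincoin(6)=1+1=2, 1+mincoin(5)=1+1=2, 1+mincoin(4)=1+4=5) = 2
mincoin(12) = min(1+mincoin(11)=1+2=3, 1+mincoin(7)=1+1=2, 1+mincoin(6)=1+1=2, 1+mincoin(5)=1+1=2) = 2
mincoin(13) = min(1+mincoin(12)=1+2=3, 1+mincoin(8)=1+2=3, 1+mincoin(7)=1+1=2, 1+mincoin(6)=1+1=2, 1+mincoin(0)=1+0=1) = 1
mincoin(14) = min(1+mincoin(13)=1+1=2, 1+mincoin(9)=1+3=4, 1+mincoin(8)=1+2=3, 1+mincoin(7)=1+1=2, 1+mincoin(1)=1+1=2) = 2
mincoin(15) = min(1+mincoin(14)=1+2=3, 1+mincoin(10)=1+2=3, 1+mincoin(9)=1+3=4, 1+mincoin(8)=1+2=3, 1+mincoin(2)=1+2=3) = 3
mincoin(16) = min(1+mincoin(15)=1+3=4, 1+mincoin(11)=1+2=3, 1+mincoin(10)=1+2=3, 1+mincoin(9)=1+3=4, 1+mincoin(3)=1+3=4) = 3
mincoin(17) = min(1+mincoin(16)=1+3=4, 1+mincoin(12)=1+2=3, 1+mincoin(11)=1+2=3, 1+mincoin(10)=1+2=3, 1+mincoin(4)=1+4=5) = 3
mincoin(18) = min(1+mincoin(17)=1+3=4, 1+mincoin(13)=1+1=2, 1+mincoin(12)=1+2=3, 1+mincoin(11)=1+2=3, 1+mincoin(5)=1+1=2) = 2
mincoin(19) = min(1+mincoin(18)=1+2=3, 1+mincoin(14)=1+2=3, 1+mincoin(13)=1+1=2, 1+mincoin(12)=1+2=3, 1+mincoin(6)=1+1=2) = 2
mincoin(20) = min(1+mincoin(19)=1+2=3, 1+mincoin(15)=1+3=4, 1+mincoin(14)=1+2=3, 1+mincoin(13)=1+1=2, 1+mincoin(7)=1+1=2) = 2
mincoin(21) = min(1+mincoin(20)=1+2=3, 1+mincoin(16)=1+3=4, 1+mincoin(15)=1+3=4, 1+mincoin(14)=1+2=3, 1+mincoin(8)=1+2=3) = 3
mincoin(22) = min(1+mincoin(21)=1+3=4, 1+mincoin(17)=1+3=4, 1+mincoin(16)=1+3=4, 1+mincoin(15)=1+3=4, 1+mincoin(9)=1+3=4) = 4
mincoin(23) = min(1+mincoin(22)=1+4=5, 1+mincoin(18)=1+2=3, 1+mincoin(17)=1+3=4, 1+mincoin(16)=1+3=4, 1+mincoin(10)=1+2=3) = 3
mincoin(24) = min(1+mincoin(23)=1+3=4, 1+mincoin(19)=1+2=3, 1+mincoin(18)=1+2=3, 1+mincoin(17)=1+3=4, 1+mincoin(11)=1+2=3) = 3

3


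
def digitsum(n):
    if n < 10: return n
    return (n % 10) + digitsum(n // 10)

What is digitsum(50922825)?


digitsum(50922825) = 5 + digitsum(5092282)
digitsum(5092282) = 2 + digitsum(509228)
digitsum(509228) = 8 + digitsum(50922)
digitsum(50922) = 2 + digitsum(5092)
digitsum(5092) = 2 + digitsum(509)
digitsum(509) = 9 + digitsum(50)
digitsum(50) = 0 + digitsum(5)
digitsum(5) = 5  (base case)
Total: 5 + 2 + 8 + 2 + 2 + 9 + 0 + 5 = 33

33


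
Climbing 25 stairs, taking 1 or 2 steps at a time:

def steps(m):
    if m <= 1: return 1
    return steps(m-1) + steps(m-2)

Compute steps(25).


Building up from base cases:
steps(0) = 1
steps(1) = 1
steps(2) = steps(1) + steps(0) = 1 + 1 = 2
steps(3) = steps(2) + steps(1) = 2 + 1 = 3
steps(4) = steps(3) + steps(2) = 3 + 2 = 5
steps(5) = steps(4) + steps(3) = 5 + 3 = 8
steps(6) = steps(5) + steps(4) = 8 + 5 = 13
steps(7) = steps(6) + steps(5) = 13 + 8 = 21
steps(8) = steps(7) + steps(6) = 21 + 13 = 34
steps(9) = steps(8) + steps(7) = 34 + 21 = 55
steps(10) = steps(9) + steps(8) = 55 + 34 = 89
steps(11) = steps(10) + steps(9) = 89 + 55 = 144
steps(12) = steps(11) + steps(10) = 144 + 89 = 233
steps(13) = steps(12) + steps(11) = 233 + 144 = 377
steps(14) = steps(13) + steps(12) = 377 + 233 = 610
steps(15) = steps(14) + steps(13) = 610 + 377 = 987
steps(16) = steps(15) + steps(14) = 987 + 610 = 1597
steps(17) = steps(16) + steps(15) = 1597 + 987 = 2584
steps(18) = steps(17) + steps(16) = 2584 + 1597 = 4181
steps(19) = steps(18) + steps(17) = 4181 + 2584 = 6765
steps(20) = steps(19) + steps(18) = 6765 + 4181 = 10946
steps(21) = steps(20) + steps(19) = 10946 + 6765 = 17711
steps(22) = steps(21) + steps(20) = 17711 + 10946 = 28657
steps(23) = steps(22) + steps(21) = 28657 + 17711 = 46368
steps(24) = steps(23) + steps(22) = 46368 + 28657 = 75025
steps(25) = steps(24) + steps(23) = 75025 + 46368 = 121393

121393


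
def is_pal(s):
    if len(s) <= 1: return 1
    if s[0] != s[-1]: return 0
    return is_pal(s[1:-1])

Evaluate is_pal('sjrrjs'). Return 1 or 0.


is_pal('sjrrjs'): s[0]='s' == s[-1]='s' -> check is_pal('jrrj')
is_pal('jrrj'): s[0]='j' == s[-1]='j' -> check is_pal('rr')
is_pal('rr'): s[0]='r' == s[-1]='r' -> check is_pal('')
is_pal(''): len <= 1 -> return 1  (base case)
Result: 1 (palindrome)

1


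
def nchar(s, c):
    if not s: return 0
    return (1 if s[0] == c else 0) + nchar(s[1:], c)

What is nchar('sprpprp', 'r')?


s[0]='s' != 'r' -> 0
s[0]='p' != 'r' -> 0
s[0]='r' == 'r' -> 1
s[0]='p' != 'r' -> 0
s[0]='p' != 'r' -> 0
s[0]='r' == 'r' -> 1
s[0]='p' != 'r' -> 0
Sum: 0 + 0 + 1 + 0 + 0 + 1 + 0 = 2

2


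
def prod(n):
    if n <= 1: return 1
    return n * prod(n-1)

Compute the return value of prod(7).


prod(7)
= 7 * prod(6)
= 7 * 6 * prod(5)
= 7 * 6 * 5 * prod(4)
= 7 * 6 * 5 * 4 * prod(3)
= 7 * 6 * 5 * 4 * 3 * prod(2)
= 7 * 6 * 5 * 4 * 3 * 2 * prod(1)
= 7 * 6 * 5 * 4 * 3 * 2 * 1
= 5040

5040


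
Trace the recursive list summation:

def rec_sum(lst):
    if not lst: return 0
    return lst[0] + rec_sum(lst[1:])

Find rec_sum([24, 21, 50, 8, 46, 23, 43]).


rec_sum([24, 21, 50, 8, 46, 23, 43]) = 24 + rec_sum([21, 50, 8, 46, 23, 43])
rec_sum([21, 50, 8, 46, 23, 43]) = 21 + rec_sum([50, 8, 46, 23, 43])
rec_sum([50, 8, 46, 23, 43]) = 50 + rec_sum([8, 46, 23, 43])
rec_sum([8, 46, 23, 43]) = 8 + rec_sum([46, 23, 43])
rec_sum([46, 23, 43]) = 46 + rec_sum([23, 43])
rec_sum([23, 43]) = 23 + rec_sum([43])
rec_sum([43]) = 43 + rec_sum([])
rec_sum([]) = 0  (base case)
Total: 24 + 21 + 50 + 8 + 46 + 23 + 43 + 0 = 215

215


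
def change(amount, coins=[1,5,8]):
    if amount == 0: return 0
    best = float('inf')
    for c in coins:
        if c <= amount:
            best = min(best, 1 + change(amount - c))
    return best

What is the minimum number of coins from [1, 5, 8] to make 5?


Building up with DP:
change(0) = 0
change(1) = min(1+change(0)=1+0=1) = 1
change(2) = min(1+change(1)=1+1=2) = 2
change(3) = min(1+change(2)=1+2=3) = 3
change(4) = min(1+change(3)=1+3=4) = 4
change(5) = min(1+change(4)=1+4=5, 1+change(0)=1+0=1) = 1

1


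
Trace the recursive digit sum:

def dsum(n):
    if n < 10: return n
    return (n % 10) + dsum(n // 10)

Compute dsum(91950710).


dsum(91950710) = 0 + dsum(9195071)
dsum(9195071) = 1 + dsum(919507)
dsum(919507) = 7 + dsum(91950)
dsum(91950) = 0 + dsum(9195)
dsum(9195) = 5 + dsum(919)
dsum(919) = 9 + dsum(91)
dsum(91) = 1 + dsum(9)
dsum(9) = 9  (base case)
Total: 0 + 1 + 7 + 0 + 5 + 9 + 1 + 9 = 32

32


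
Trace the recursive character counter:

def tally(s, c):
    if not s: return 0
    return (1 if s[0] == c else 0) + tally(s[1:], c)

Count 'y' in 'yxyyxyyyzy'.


s[0]='y' == 'y' -> 1
s[0]='x' != 'y' -> 0
s[0]='y' == 'y' -> 1
s[0]='y' == 'y' -> 1
s[0]='x' != 'y' -> 0
s[0]='y' == 'y' -> 1
s[0]='y' == 'y' -> 1
s[0]='y' == 'y' -> 1
s[0]='z' != 'y' -> 0
s[0]='y' == 'y' -> 1
Sum: 1 + 0 + 1 + 1 + 0 + 1 + 1 + 1 + 0 + 1 = 7

7


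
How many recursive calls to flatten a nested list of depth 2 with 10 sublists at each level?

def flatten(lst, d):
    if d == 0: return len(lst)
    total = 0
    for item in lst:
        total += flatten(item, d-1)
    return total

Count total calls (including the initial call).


At depth 0 (root): 1 call
At depth 1: each of 1 parents calls flatten on 10 children = 10 calls
At depth 2: each of 10 parents calls flatten on 10 children = 100 calls
Total: 1 + 10 + 100 = 111

111


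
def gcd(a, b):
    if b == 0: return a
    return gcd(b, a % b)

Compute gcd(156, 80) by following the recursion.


gcd(156, 80) = gcd(80, 76)
gcd(80, 76) = gcd(76, 4)
gcd(76, 4) = gcd(4, 0)
gcd(4, 0) = 4  (base case)

4


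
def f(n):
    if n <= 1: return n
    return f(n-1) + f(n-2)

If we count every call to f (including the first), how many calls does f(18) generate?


Let C(n) = total calls for f(n)
C(0) = 1, C(1) = 1
C(2) = 1 + C(1) + C(0) = 1 + 1 + 1 = 3
C(3) = 1 + C(2) + C(1) = 1 + 3 + 1 = 5
C(4) = 1 + C(3) + C(2) = 1 + 5 + 3 = 9
C(5) = 1 + C(4) + C(3) = 1 + 9 + 5 = 15
C(6) = 1 + C(5) + C(4) = 1 + 15 + 9 = 25
C(7) = 1 + C(6) + C(5) = 1 + 25 + 15 = 41
C(8) = 1 + C(7) + C(6) = 1 + 41 + 25 = 67
C(9) = 1 + C(8) + C(7) = 1 + 67 + 41 = 109
C(10) = 1 + C(9) + C(8) = 1 + 109 + 67 = 177
C(11) = 1 + C(10) + C(9) = 1 + 177 + 109 = 287
C(12) = 1 + C(11) + C(10) = 1 + 287 + 177 = 465
C(13) = 1 + C(12) + C(11) = 1 + 465 + 287 = 753
C(14) = 1 + C(13) + C(12) = 1 + 753 + 465 = 1219
C(15) = 1 + C(14) + C(13) = 1 + 1219 + 753 = 1973
C(16) = 1 + C(15) + C(14) = 1 + 1973 + 1219 = 3193
C(17) = 1 + C(16) + C(15) = 1 + 3193 + 1973 = 5167
C(18) = 1 + C(17) + C(16) = 1 + 5167 + 3193 = 8361

8361


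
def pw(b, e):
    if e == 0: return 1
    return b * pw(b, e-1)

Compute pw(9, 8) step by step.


pw(9, 8)
= 9 * pw(9, 7)
= 9 * 9 * pw(9, 6)
= 9 * 9 * 9 * pw(9, 5)
= 9 * 9 * 9 * 9 * pw(9, 4)
= 9 * 9 * 9 * 9 * 9 * pw(9, 3)
= 9 * 9 * 9 * 9 * 9 * 9 * pw(9, 2)
= 9 * 9 * 9 * 9 * 9 * 9 * 9 * pw(9, 1)
= 9 * 9 * 9 * 9 * 9 * 9 * 9 * 9 * pw(9, 0)
= 9 * 9 * 9 * 9 * 9 * 9 * 9 * 9 * 1
= 43046721

43046721


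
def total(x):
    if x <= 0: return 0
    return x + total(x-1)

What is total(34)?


total(34)
= 34 + 33 + 32 + 31 + 30 + 29 + 28 + 27 + 26 + 25 + 24 + 23 + 22 + 21 + 20 + 19 + 18 + 17 + 16 + 15 + 14 + 13 + 12 + 11 + 10 + 9 + 8 + 7 + 6 + 5 + 4 + 3 + 2 + 1 + total(0)
= 34 + 33 + 32 + 31 + 30 + 29 + 28 + 27 + 26 + 25 + 24 + 23 + 22 + 21 + 20 + 19 + 18 + 17 + 16 + 15 + 14 + 13 + 12 + 11 + 10 + 9 + 8 + 7 + 6 + 5 + 4 + 3 + 2 + 1 + 0
= 595

595


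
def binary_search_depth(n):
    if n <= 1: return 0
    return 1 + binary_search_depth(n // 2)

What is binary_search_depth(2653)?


2653 / 2 = 1326
1326 / 2 = 663
663 / 2 = 331
331 / 2 = 165
165 / 2 = 82
82 / 2 = 41
41 / 2 = 20
20 / 2 = 10
10 / 2 = 5
5 / 2 = 2
2 / 2 = 1
Reached 1 after 11 halvings

11


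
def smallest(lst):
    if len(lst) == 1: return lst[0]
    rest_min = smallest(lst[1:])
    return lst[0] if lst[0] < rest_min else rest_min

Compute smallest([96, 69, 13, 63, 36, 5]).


smallest([96, 69, 13, 63, 36, 5]): compare 96 with smallest([69, 13, 63, 36, 5])
smallest([69, 13, 63, 36, 5]): compare 69 with smallest([13, 63, 36, 5])
smallest([13, 63, 36, 5]): compare 13 with smallest([63, 36, 5])
smallest([63, 36, 5]): compare 63 with smallest([36, 5])
smallest([36, 5]): compare 36 with smallest([5])
smallest([5]) = 5  (base case)
Compare 36 with 5 -> 5
Compare 63 with 5 -> 5
Compare 13 with 5 -> 5
Compare 69 with 5 -> 5
Compare 96 with 5 -> 5

5


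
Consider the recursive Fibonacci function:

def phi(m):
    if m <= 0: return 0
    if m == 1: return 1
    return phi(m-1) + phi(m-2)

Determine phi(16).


Computing phi(16) bottom-up:
phi(0) = 0
phi(1) = 1
phi(2) = phi(1) + phi(0) = 1 + 0 = 1
phi(3) = phi(2) + phi(1) = 1 + 1 = 2
phi(4) = phi(3) + phi(2) = 2 + 1 = 3
phi(5) = phi(4) + phi(3) = 3 + 2 = 5
phi(6) = phi(5) + phi(4) = 5 + 3 = 8
phi(7) = phi(6) + phi(5) = 8 + 5 = 13
phi(8) = phi(7) + phi(6) = 13 + 8 = 21
phi(9) = phi(8) + phi(7) = 21 + 13 = 34
phi(10) = phi(9) + phi(8) = 34 + 21 = 55
phi(11) = phi(10) + phi(9) = 55 + 34 = 89
phi(12) = phi(11) + phi(10) = 89 + 55 = 144
phi(13) = phi(12) + phi(11) = 144 + 89 = 233
phi(14) = phi(13) + phi(12) = 233 + 144 = 377
phi(15) = phi(14) + phi(13) = 377 + 233 = 610
phi(16) = phi(15) + phi(14) = 610 + 377 = 987

987


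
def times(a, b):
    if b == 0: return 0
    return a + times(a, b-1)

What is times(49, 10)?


times(49, 10) = 49 + times(49, 9)
times(49, 9) = 49 + times(49, 8)
times(49, 8) = 49 + times(49, 7)
times(49, 7) = 49 + times(49, 6)
times(49, 6) = 49 + times(49, 5)
times(49, 5) = 49 + times(49, 4)
times(49, 4) = 49 + times(49, 3)
times(49, 3) = 49 + times(49, 2)
times(49, 2) = 49 + times(49, 1)
times(49, 1) = 49 + times(49, 0)
times(49, 0) = 0  (base case)
Total: 49 + 49 + 49 + 49 + 49 + 49 + 49 + 49 + 49 + 49 + 0 = 490

490


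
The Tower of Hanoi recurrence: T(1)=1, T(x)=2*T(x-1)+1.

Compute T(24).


T(24) = 2 * T(23) + 1
T(23) = 2 * T(22) + 1
T(22) = 2 * T(21) + 1
T(21) = 2 * T(20) + 1
T(20) = 2 * T(19) + 1
T(19) = 2 * T(18) + 1
T(18) = 2 * T(17) + 1
T(17) = 2 * T(16) + 1
T(16) = 2 * T(15) + 1
T(15) = 2 * T(14) + 1
T(14) = 2 * T(13) + 1
T(13) = 2 * T(12) + 1
T(12) = 2 * T(11) + 1
T(11) = 2 * T(10) + 1
T(10) = 2 * T(9) + 1
T(9) = 2 * T(8) + 1
T(8) = 2 * T(7) + 1
T(7) = 2 * T(6) + 1
T(6) = 2 * T(5) + 1
T(5) = 2 * T(4) + 1
T(4) = 2 * T(3) + 1
T(3) = 2 * T(2) + 1
T(2) = 2 * T(1) + 1
T(1) = 1  (base case)
T(2) = 2 * 1 + 1 = 3
T(3) = 2 * 3 + 1 = 7
T(4) = 2 * 7 + 1 = 15
T(5) = 2 * 15 + 1 = 31
T(6) = 2 * 31 + 1 = 63
T(7) = 2 * 63 + 1 = 127
T(8) = 2 * 127 + 1 = 255
T(9) = 2 * 255 + 1 = 511
T(10) = 2 * 511 + 1 = 1023
T(11) = 2 * 1023 + 1 = 2047
T(12) = 2 * 2047 + 1 = 4095
T(13) = 2 * 4095 + 1 = 8191
T(14) = 2 * 8191 + 1 = 16383
T(15) = 2 * 16383 + 1 = 32767
T(16) = 2 * 32767 + 1 = 65535
T(17) = 2 * 65535 + 1 = 131071
T(18) = 2 * 131071 + 1 = 262143
T(19) = 2 * 262143 + 1 = 524287
T(20) = 2 * 524287 + 1 = 1048575
T(21) = 2 * 1048575 + 1 = 2097151
T(22) = 2 * 2097151 + 1 = 4194303
T(23) = 2 * 4194303 + 1 = 8388607
T(24) = 2 * 8388607 + 1 = 16777215

16777215


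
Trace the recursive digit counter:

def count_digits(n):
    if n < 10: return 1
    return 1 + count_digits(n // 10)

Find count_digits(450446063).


count_digits(450446063) = 1 + count_digits(45044606)
count_digits(45044606) = 1 + count_digits(4504460)
count_digits(4504460) = 1 + count_digits(450446)
count_digits(450446) = 1 + count_digits(45044)
count_digits(45044) = 1 + count_digits(4504)
count_digits(4504) = 1 + count_digits(450)
count_digits(450) = 1 + count_digits(45)
count_digits(45) = 1 + count_digits(4)
count_digits(4) = 1  (base case: 4 < 10)
Unwinding: 1 + 1 + 1 + 1 + 1 + 1 + 1 + 1 + 1 = 9

9


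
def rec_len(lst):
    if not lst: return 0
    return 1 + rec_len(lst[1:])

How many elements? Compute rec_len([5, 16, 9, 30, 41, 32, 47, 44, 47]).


rec_len([5, 16, 9, 30, 41, 32, 47, 44, 47]) = 1 + rec_len([16, 9, 30, 41, 32, 47, 44, 47])
rec_len([16, 9, 30, 41, 32, 47, 44, 47]) = 1 + rec_len([9, 30, 41, 32, 47, 44, 47])
rec_len([9, 30, 41, 32, 47, 44, 47]) = 1 + rec_len([30, 41, 32, 47, 44, 47])
rec_len([30, 41, 32, 47, 44, 47]) = 1 + rec_len([41, 32, 47, 44, 47])
rec_len([41, 32, 47, 44, 47]) = 1 + rec_len([32, 47, 44, 47])
rec_len([32, 47, 44, 47]) = 1 + rec_len([47, 44, 47])
rec_len([47, 44, 47]) = 1 + rec_len([44, 47])
rec_len([44, 47]) = 1 + rec_len([47])
rec_len([47]) = 1 + rec_len([])
rec_len([]) = 0  (base case)
Unwinding: 1 + 1 + 1 + 1 + 1 + 1 + 1 + 1 + 1 + 0 = 9

9


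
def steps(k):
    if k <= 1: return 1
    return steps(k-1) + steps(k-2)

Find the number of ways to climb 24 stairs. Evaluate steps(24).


Building up from base cases:
steps(0) = 1
steps(1) = 1
steps(2) = steps(1) + steps(0) = 1 + 1 = 2
steps(3) = steps(2) + steps(1) = 2 + 1 = 3
steps(4) = steps(3) + steps(2) = 3 + 2 = 5
steps(5) = steps(4) + steps(3) = 5 + 3 = 8
steps(6) = steps(5) + steps(4) = 8 + 5 = 13
steps(7) = steps(6) + steps(5) = 13 + 8 = 21
steps(8) = steps(7) + steps(6) = 21 + 13 = 34
steps(9) = steps(8) + steps(7) = 34 + 21 = 55
steps(10) = steps(9) + steps(8) = 55 + 34 = 89
steps(11) = steps(10) + steps(9) = 89 + 55 = 144
steps(12) = steps(11) + steps(10) = 144 + 89 = 233
steps(13) = steps(12) + steps(11) = 233 + 144 = 377
steps(14) = steps(13) + steps(12) = 377 + 233 = 610
steps(15) = steps(14) + steps(13) = 610 + 377 = 987
steps(16) = steps(15) + steps(14) = 987 + 610 = 1597
steps(17) = steps(16) + steps(15) = 1597 + 987 = 2584
steps(18) = steps(17) + steps(16) = 2584 + 1597 = 4181
steps(19) = steps(18) + steps(17) = 4181 + 2584 = 6765
steps(20) = steps(19) + steps(18) = 6765 + 4181 = 10946
steps(21) = steps(20) + steps(19) = 10946 + 6765 = 17711
steps(22) = steps(21) + steps(20) = 17711 + 10946 = 28657
steps(23) = steps(22) + steps(21) = 28657 + 17711 = 46368
steps(24) = steps(23) + steps(22) = 46368 + 28657 = 75025

75025


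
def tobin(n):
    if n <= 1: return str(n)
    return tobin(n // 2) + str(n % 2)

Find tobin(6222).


tobin(6222) = tobin(3111) + '0'
tobin(3111) = tobin(1555) + '1'
tobin(1555) = tobin(777) + '1'
tobin(777) = tobin(388) + '1'
tobin(388) = tobin(194) + '0'
tobin(194) = tobin(97) + '0'
tobin(97) = tobin(48) + '1'
tobin(48) = tobin(24) + '0'
tobin(24) = tobin(12) + '0'
tobin(12) = tobin(6) + '0'
tobin(6) = tobin(3) + '0'
tobin(3) = tobin(1) + '1'
tobin(1) = '1'  (base case)
Concatenating: '1' + '1' + '0' + '0' + '0' + '0' + '1' + '0' + '0' + '1' + '1' + '1' + '0' = '1100001001110'

1100001001110


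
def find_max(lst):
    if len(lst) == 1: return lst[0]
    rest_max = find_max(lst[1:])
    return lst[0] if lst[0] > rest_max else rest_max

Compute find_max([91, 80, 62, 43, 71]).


find_max([91, 80, 62, 43, 71]): compare 91 with find_max([80, 62, 43, 71])
find_max([80, 62, 43, 71]): compare 80 with find_max([62, 43, 71])
find_max([62, 43, 71]): compare 62 with find_max([43, 71])
find_max([43, 71]): compare 43 with find_max([71])
find_max([71]) = 71  (base case)
Compare 43 with 71 -> 71
Compare 62 with 71 -> 71
Compare 80 with 71 -> 80
Compare 91 with 80 -> 91

91


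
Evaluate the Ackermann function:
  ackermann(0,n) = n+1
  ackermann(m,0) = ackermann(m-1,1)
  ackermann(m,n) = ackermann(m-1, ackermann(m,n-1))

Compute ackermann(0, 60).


ackermann(0, 60) = 61
Result: ackermann(0, 60) = 61

61


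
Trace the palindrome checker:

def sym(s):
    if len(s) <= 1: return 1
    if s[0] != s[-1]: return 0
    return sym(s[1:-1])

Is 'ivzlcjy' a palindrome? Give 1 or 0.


sym('ivzlcjy'): s[0]='i' != s[-1]='y' -> return 0
Result: 0 (not a palindrome)

0


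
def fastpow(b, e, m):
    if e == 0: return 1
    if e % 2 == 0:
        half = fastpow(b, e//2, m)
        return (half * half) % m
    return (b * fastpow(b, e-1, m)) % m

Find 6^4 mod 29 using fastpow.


fastpow(6, 4, 29): e is even, compute fastpow(6, 2, 29)
  fastpow(6, 2, 29): e is even, compute fastpow(6, 1, 29)
    fastpow(6, 1, 29): e is odd, compute fastpow(6, 0, 29)
      fastpow(6, 0, 29) = 1
    (6 * 1) % 29 = 6
  half=6, (6*6) % 29 = 7
half=7, (7*7) % 29 = 20

20


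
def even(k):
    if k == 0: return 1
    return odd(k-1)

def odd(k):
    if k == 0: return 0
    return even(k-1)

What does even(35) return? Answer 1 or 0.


even(35) = odd(34)
odd(34) = even(33)
even(33) = odd(32)
odd(32) = even(31)
even(31) = odd(30)
odd(30) = even(29)
even(29) = odd(28)
odd(28) = even(27)
even(27) = odd(26)
odd(26) = even(25)
even(25) = odd(24)
odd(24) = even(23)
even(23) = odd(22)
odd(22) = even(21)
even(21) = odd(20)
odd(20) = even(19)
even(19) = odd(18)
odd(18) = even(17)
even(17) = odd(16)
odd(16) = even(15)
even(15) = odd(14)
odd(14) = even(13)
even(13) = odd(12)
odd(12) = even(11)
even(11) = odd(10)
odd(10) = even(9)
even(9) = odd(8)
odd(8) = even(7)
even(7) = odd(6)
odd(6) = even(5)
even(5) = odd(4)
odd(4) = even(3)
even(3) = odd(2)
odd(2) = even(1)
even(1) = odd(0)
odd(0) = 0  (base case)
Result: 0

0


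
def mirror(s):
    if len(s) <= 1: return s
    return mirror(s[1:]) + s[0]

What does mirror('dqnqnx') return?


mirror('dqnqnx') = mirror('qnqnx') + 'd'
mirror('qnqnx') = mirror('nqnx') + 'q'
mirror('nqnx') = mirror('qnx') + 'n'
mirror('qnx') = mirror('nx') + 'q'
mirror('nx') = mirror('x') + 'n'
mirror('x') = 'x'  (base case)
Concatenating: 'x' + 'n' + 'q' + 'n' + 'q' + 'd' = 'xnqnqd'

xnqnqd


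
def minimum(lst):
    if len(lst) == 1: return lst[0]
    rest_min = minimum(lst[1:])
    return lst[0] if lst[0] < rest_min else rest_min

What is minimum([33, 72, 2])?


minimum([33, 72, 2]): compare 33 with minimum([72, 2])
minimum([72, 2]): compare 72 with minimum([2])
minimum([2]) = 2  (base case)
Compare 72 with 2 -> 2
Compare 33 with 2 -> 2

2


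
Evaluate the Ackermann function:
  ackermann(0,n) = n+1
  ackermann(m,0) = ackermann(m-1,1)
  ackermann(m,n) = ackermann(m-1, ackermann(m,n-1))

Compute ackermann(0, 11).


ackermann(0, 11) = 12
Result: ackermann(0, 11) = 12

12


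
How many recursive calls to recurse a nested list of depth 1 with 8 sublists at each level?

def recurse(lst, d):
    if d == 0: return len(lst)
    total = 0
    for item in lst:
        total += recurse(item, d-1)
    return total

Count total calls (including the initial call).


At depth 0 (root): 1 call
At depth 1: each of 1 parents calls recurse on 8 children = 8 calls
Total: 1 + 8 = 9

9


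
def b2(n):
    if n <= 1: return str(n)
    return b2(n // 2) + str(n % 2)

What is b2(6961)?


b2(6961) = b2(3480) + '1'
b2(3480) = b2(1740) + '0'
b2(1740) = b2(870) + '0'
b2(870) = b2(435) + '0'
b2(435) = b2(217) + '1'
b2(217) = b2(108) + '1'
b2(108) = b2(54) + '0'
b2(54) = b2(27) + '0'
b2(27) = b2(13) + '1'
b2(13) = b2(6) + '1'
b2(6) = b2(3) + '0'
b2(3) = b2(1) + '1'
b2(1) = '1'  (base case)
Concatenating: '1' + '1' + '0' + '1' + '1' + '0' + '0' + '1' + '1' + '0' + '0' + '0' + '1' = '1101100110001'

1101100110001


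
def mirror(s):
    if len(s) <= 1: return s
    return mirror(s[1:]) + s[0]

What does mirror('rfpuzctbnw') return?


mirror('rfpuzctbnw') = mirror('fpuzctbnw') + 'r'
mirror('fpuzctbnw') = mirror('puzctbnw') + 'f'
mirror('puzctbnw') = mirror('uzctbnw') + 'p'
mirror('uzctbnw') = mirror('zctbnw') + 'u'
mirror('zctbnw') = mirror('ctbnw') + 'z'
mirror('ctbnw') = mirror('tbnw') + 'c'
mirror('tbnw') = mirror('bnw') + 't'
mirror('bnw') = mirror('nw') + 'b'
mirror('nw') = mirror('w') + 'n'
mirror('w') = 'w'  (base case)
Concatenating: 'w' + 'n' + 'b' + 't' + 'c' + 'z' + 'u' + 'p' + 'f' + 'r' = 'wnbtczupfr'

wnbtczupfr


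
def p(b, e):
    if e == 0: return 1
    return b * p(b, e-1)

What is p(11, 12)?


p(11, 12)
= 11 * p(11, 11)
= 11 * 11 * p(11, 10)
= 11 * 11 * 11 * p(11, 9)
= 11 * 11 * 11 * 11 * p(11, 8)
= 11 * 11 * 11 * 11 * 11 * p(11, 7)
= 11 * 11 * 11 * 11 * 11 * 11 * p(11, 6)
= 11 * 11 * 11 * 11 * 11 * 11 * 11 * p(11, 5)
= 11 * 11 * 11 * 11 * 11 * 11 * 11 * 11 * p(11, 4)
= 11 * 11 * 11 * 11 * 11 * 11 * 11 * 11 * 11 * p(11, 3)
= 11 * 11 * 11 * 11 * 11 * 11 * 11 * 11 * 11 * 11 * p(11, 2)
= 11 * 11 * 11 * 11 * 11 * 11 * 11 * 11 * 11 * 11 * 11 * p(11, 1)
= 11 * 11 * 11 * 11 * 11 * 11 * 11 * 11 * 11 * 11 * 11 * 11 * p(11, 0)
= 11 * 11 * 11 * 11 * 11 * 11 * 11 * 11 * 11 * 11 * 11 * 11 * 1
= 3138428376721

3138428376721


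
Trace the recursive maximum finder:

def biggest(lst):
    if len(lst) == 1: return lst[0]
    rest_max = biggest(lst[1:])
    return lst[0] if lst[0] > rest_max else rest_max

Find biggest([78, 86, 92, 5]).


biggest([78, 86, 92, 5]): compare 78 with biggest([86, 92, 5])
biggest([86, 92, 5]): compare 86 with biggest([92, 5])
biggest([92, 5]): compare 92 with biggest([5])
biggest([5]) = 5  (base case)
Compare 92 with 5 -> 92
Compare 86 with 92 -> 92
Compare 78 with 92 -> 92

92


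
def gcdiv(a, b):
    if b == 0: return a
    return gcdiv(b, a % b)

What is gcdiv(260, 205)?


gcdiv(260, 205) = gcdiv(205, 55)
gcdiv(205, 55) = gcdiv(55, 40)
gcdiv(55, 40) = gcdiv(40, 15)
gcdiv(40, 15) = gcdiv(15, 10)
gcdiv(15, 10) = gcdiv(10, 5)
gcdiv(10, 5) = gcdiv(5, 0)
gcdiv(5, 0) = 5  (base case)

5


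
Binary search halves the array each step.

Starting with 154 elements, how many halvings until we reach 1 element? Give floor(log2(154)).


154 / 2 = 77
77 / 2 = 38
38 / 2 = 19
19 / 2 = 9
9 / 2 = 4
4 / 2 = 2
2 / 2 = 1
Reached 1 after 7 halvings

7


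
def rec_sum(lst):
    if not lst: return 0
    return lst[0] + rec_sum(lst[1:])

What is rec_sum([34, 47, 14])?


rec_sum([34, 47, 14]) = 34 + rec_sum([47, 14])
rec_sum([47, 14]) = 47 + rec_sum([14])
rec_sum([14]) = 14 + rec_sum([])
rec_sum([]) = 0  (base case)
Total: 34 + 47 + 14 + 0 = 95

95


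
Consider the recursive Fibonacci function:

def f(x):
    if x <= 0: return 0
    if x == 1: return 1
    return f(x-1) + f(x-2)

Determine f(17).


Computing f(17) bottom-up:
f(0) = 0
f(1) = 1
f(2) = f(1) + f(0) = 1 + 0 = 1
f(3) = f(2) + f(1) = 1 + 1 = 2
f(4) = f(3) + f(2) = 2 + 1 = 3
f(5) = f(4) + f(3) = 3 + 2 = 5
f(6) = f(5) + f(4) = 5 + 3 = 8
f(7) = f(6) + f(5) = 8 + 5 = 13
f(8) = f(7) + f(6) = 13 + 8 = 21
f(9) = f(8) + f(7) = 21 + 13 = 34
f(10) = f(9) + f(8) = 34 + 21 = 55
f(11) = f(10) + f(9) = 55 + 34 = 89
f(12) = f(11) + f(10) = 89 + 55 = 144
f(13) = f(12) + f(11) = 144 + 89 = 233
f(14) = f(13) + f(12) = 233 + 144 = 377
f(15) = f(14) + f(13) = 377 + 233 = 610
f(16) = f(15) + f(14) = 610 + 377 = 987
f(17) = f(16) + f(15) = 987 + 610 = 1597

1597


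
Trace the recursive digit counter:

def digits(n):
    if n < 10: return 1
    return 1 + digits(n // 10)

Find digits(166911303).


digits(166911303) = 1 + digits(16691130)
digits(16691130) = 1 + digits(1669113)
digits(1669113) = 1 + digits(166911)
digits(166911) = 1 + digits(16691)
digits(16691) = 1 + digits(1669)
digits(1669) = 1 + digits(166)
digits(166) = 1 + digits(16)
digits(16) = 1 + digits(1)
digits(1) = 1  (base case: 1 < 10)
Unwinding: 1 + 1 + 1 + 1 + 1 + 1 + 1 + 1 + 1 = 9

9


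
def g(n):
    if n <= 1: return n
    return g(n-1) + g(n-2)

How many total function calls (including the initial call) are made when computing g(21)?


Let C(n) = total calls for g(n)
C(0) = 1, C(1) = 1
C(2) = 1 + C(1) + C(0) = 1 + 1 + 1 = 3
C(3) = 1 + C(2) + C(1) = 1 + 3 + 1 = 5
C(4) = 1 + C(3) + C(2) = 1 + 5 + 3 = 9
C(5) = 1 + C(4) + C(3) = 1 + 9 + 5 = 15
C(6) = 1 + C(5) + C(4) = 1 + 15 + 9 = 25
C(7) = 1 + C(6) + C(5) = 1 + 25 + 15 = 41
C(8) = 1 + C(7) + C(6) = 1 + 41 + 25 = 67
C(9) = 1 + C(8) + C(7) = 1 + 67 + 41 = 109
C(10) = 1 + C(9) + C(8) = 1 + 109 + 67 = 177
C(11) = 1 + C(10) + C(9) = 1 + 177 + 109 = 287
C(12) = 1 + C(11) + C(10) = 1 + 287 + 177 = 465
C(13) = 1 + C(12) + C(11) = 1 + 465 + 287 = 753
C(14) = 1 + C(13) + C(12) = 1 + 753 + 465 = 1219
C(15) = 1 + C(14) + C(13) = 1 + 1219 + 753 = 1973
C(16) = 1 + C(15) + C(14) = 1 + 1973 + 1219 = 3193
C(17) = 1 + C(16) + C(15) = 1 + 3193 + 1973 = 5167
C(18) = 1 + C(17) + C(16) = 1 + 5167 + 3193 = 8361
C(19) = 1 + C(18) + C(17) = 1 + 8361 + 5167 = 13529
C(20) = 1 + C(19) + C(18) = 1 + 13529 + 8361 = 21891
C(21) = 1 + C(20) + C(19) = 1 + 21891 + 13529 = 35421

35421


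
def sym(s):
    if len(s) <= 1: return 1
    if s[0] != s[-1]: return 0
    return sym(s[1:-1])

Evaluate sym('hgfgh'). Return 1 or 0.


sym('hgfgh'): s[0]='h' == s[-1]='h' -> check sym('gfg')
sym('gfg'): s[0]='g' == s[-1]='g' -> check sym('f')
sym('f'): len <= 1 -> return 1  (base case)
Result: 1 (palindrome)

1


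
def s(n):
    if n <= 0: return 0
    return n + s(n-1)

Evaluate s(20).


s(20)
= 20 + 19 + 18 + 17 + 16 + 15 + 14 + 13 + 12 + 11 + 10 + 9 + 8 + 7 + 6 + 5 + 4 + 3 + 2 + 1 + s(0)
= 20 + 19 + 18 + 17 + 16 + 15 + 14 + 13 + 12 + 11 + 10 + 9 + 8 + 7 + 6 + 5 + 4 + 3 + 2 + 1 + 0
= 210

210


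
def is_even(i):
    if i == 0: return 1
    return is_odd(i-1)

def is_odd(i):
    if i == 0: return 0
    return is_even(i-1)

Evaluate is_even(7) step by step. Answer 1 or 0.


is_even(7) = is_odd(6)
is_odd(6) = is_even(5)
is_even(5) = is_odd(4)
is_odd(4) = is_even(3)
is_even(3) = is_odd(2)
is_odd(2) = is_even(1)
is_even(1) = is_odd(0)
is_odd(0) = 0  (base case)
Result: 0

0


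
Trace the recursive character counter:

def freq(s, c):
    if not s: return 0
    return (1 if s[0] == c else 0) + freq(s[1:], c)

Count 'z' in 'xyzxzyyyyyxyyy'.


s[0]='x' != 'z' -> 0
s[0]='y' != 'z' -> 0
s[0]='z' == 'z' -> 1
s[0]='x' != 'z' -> 0
s[0]='z' == 'z' -> 1
s[0]='y' != 'z' -> 0
s[0]='y' != 'z' -> 0
s[0]='y' != 'z' -> 0
s[0]='y' != 'z' -> 0
s[0]='y' != 'z' -> 0
s[0]='x' != 'z' -> 0
s[0]='y' != 'z' -> 0
s[0]='y' != 'z' -> 0
s[0]='y' != 'z' -> 0
Sum: 0 + 0 + 1 + 0 + 1 + 0 + 0 + 0 + 0 + 0 + 0 + 0 + 0 + 0 = 2

2


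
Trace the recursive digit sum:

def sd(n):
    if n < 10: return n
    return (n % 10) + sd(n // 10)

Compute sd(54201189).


sd(54201189) = 9 + sd(5420118)
sd(5420118) = 8 + sd(542011)
sd(542011) = 1 + sd(54201)
sd(54201) = 1 + sd(5420)
sd(5420) = 0 + sd(542)
sd(542) = 2 + sd(54)
sd(54) = 4 + sd(5)
sd(5) = 5  (base case)
Total: 9 + 8 + 1 + 1 + 0 + 2 + 4 + 5 = 30

30


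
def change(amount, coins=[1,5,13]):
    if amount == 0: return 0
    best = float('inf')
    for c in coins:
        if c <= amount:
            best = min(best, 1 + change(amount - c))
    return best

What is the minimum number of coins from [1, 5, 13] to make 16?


Building up with DP:
change(0) = 0
change(1) = min(1+change(0)=1+0=1) = 1
change(2) = min(1+change(1)=1+1=2) = 2
change(3) = min(1+change(2)=1+2=3) = 3
change(4) = min(1+change(3)=1+3=4) = 4
change(5) = min(1+change(4)=1+4=5, 1+change(0)=1+0=1) = 1
change(6) = min(1+change(5)=1+1=2, 1+change(1)=1+1=2) = 2
change(7) = min(1+change(6)=1+2=3, 1+change(2)=1+2=3) = 3
change(8) = min(1+change(7)=1+3=4, 1+change(3)=1+3=4) = 4
change(9) = min(1+change(8)=1+4=5, 1+change(4)=1+4=5) = 5
change(10) = min(1+change(9)=1+5=6, 1+change(5)=1+1=2) = 2
change(11) = min(1+change(10)=1+2=3, 1+change(6)=1+2=3) = 3
change(12) = min(1+change(11)=1+3=4, 1+change(7)=1+3=4) = 4
change(13) = min(1+change(12)=1+4=5, 1+change(8)=1+4=5, 1+change(0)=1+0=1) = 1
change(14) = min(1+change(13)=1+1=2, 1+change(9)=1+5=6, 1+change(1)=1+1=2) = 2
change(15) = min(1+change(14)=1+2=3, 1+change(10)=1+2=3, 1+change(2)=1+2=3) = 3
change(16) = min(1+change(15)=1+3=4, 1+change(11)=1+3=4, 1+change(3)=1+3=4) = 4

4
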